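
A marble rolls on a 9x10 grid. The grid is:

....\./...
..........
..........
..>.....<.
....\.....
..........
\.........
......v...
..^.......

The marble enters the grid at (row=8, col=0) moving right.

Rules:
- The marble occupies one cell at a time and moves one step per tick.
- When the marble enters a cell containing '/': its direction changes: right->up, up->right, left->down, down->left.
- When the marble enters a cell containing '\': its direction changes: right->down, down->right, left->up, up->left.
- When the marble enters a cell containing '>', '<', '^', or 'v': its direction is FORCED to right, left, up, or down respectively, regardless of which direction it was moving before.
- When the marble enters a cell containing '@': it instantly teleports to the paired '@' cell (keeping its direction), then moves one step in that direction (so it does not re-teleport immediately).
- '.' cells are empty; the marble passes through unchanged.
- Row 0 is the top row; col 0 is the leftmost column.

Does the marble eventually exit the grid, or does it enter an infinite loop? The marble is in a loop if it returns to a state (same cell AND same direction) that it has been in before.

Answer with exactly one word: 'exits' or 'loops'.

Answer: loops

Derivation:
Step 1: enter (8,0), '.' pass, move right to (8,1)
Step 2: enter (8,1), '.' pass, move right to (8,2)
Step 3: enter (8,2), '^' forces right->up, move up to (7,2)
Step 4: enter (7,2), '.' pass, move up to (6,2)
Step 5: enter (6,2), '.' pass, move up to (5,2)
Step 6: enter (5,2), '.' pass, move up to (4,2)
Step 7: enter (4,2), '.' pass, move up to (3,2)
Step 8: enter (3,2), '>' forces up->right, move right to (3,3)
Step 9: enter (3,3), '.' pass, move right to (3,4)
Step 10: enter (3,4), '.' pass, move right to (3,5)
Step 11: enter (3,5), '.' pass, move right to (3,6)
Step 12: enter (3,6), '.' pass, move right to (3,7)
Step 13: enter (3,7), '.' pass, move right to (3,8)
Step 14: enter (3,8), '<' forces right->left, move left to (3,7)
Step 15: enter (3,7), '.' pass, move left to (3,6)
Step 16: enter (3,6), '.' pass, move left to (3,5)
Step 17: enter (3,5), '.' pass, move left to (3,4)
Step 18: enter (3,4), '.' pass, move left to (3,3)
Step 19: enter (3,3), '.' pass, move left to (3,2)
Step 20: enter (3,2), '>' forces left->right, move right to (3,3)
Step 21: at (3,3) dir=right — LOOP DETECTED (seen before)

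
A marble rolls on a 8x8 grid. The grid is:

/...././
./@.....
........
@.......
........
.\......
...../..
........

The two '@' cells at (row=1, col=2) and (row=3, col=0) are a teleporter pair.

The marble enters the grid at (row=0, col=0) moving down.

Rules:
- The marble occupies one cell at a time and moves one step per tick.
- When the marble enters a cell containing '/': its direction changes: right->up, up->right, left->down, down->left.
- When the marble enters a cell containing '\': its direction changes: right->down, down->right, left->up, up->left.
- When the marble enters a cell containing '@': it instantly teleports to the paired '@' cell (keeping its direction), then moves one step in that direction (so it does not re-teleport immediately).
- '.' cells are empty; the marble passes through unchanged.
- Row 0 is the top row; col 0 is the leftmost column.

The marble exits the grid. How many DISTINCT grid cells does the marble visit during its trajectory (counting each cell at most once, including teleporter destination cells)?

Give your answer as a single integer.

Step 1: enter (0,0), '/' deflects down->left, move left to (0,-1)
Step 2: at (0,-1) — EXIT via left edge, pos 0
Distinct cells visited: 1 (path length 1)

Answer: 1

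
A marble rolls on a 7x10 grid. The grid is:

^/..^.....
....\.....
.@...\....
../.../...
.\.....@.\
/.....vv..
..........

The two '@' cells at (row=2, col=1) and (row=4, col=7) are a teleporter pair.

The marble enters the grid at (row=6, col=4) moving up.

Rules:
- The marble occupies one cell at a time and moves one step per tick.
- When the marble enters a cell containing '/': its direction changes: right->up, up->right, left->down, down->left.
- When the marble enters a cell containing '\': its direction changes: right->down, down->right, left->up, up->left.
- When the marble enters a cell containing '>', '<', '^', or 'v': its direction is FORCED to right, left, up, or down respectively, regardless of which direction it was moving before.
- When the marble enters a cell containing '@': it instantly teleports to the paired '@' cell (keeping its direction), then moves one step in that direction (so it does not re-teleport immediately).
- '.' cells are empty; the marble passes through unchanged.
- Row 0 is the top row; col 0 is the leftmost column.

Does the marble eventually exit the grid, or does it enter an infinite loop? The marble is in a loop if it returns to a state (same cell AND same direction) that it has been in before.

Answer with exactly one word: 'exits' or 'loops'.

Step 1: enter (6,4), '.' pass, move up to (5,4)
Step 2: enter (5,4), '.' pass, move up to (4,4)
Step 3: enter (4,4), '.' pass, move up to (3,4)
Step 4: enter (3,4), '.' pass, move up to (2,4)
Step 5: enter (2,4), '.' pass, move up to (1,4)
Step 6: enter (1,4), '\' deflects up->left, move left to (1,3)
Step 7: enter (1,3), '.' pass, move left to (1,2)
Step 8: enter (1,2), '.' pass, move left to (1,1)
Step 9: enter (1,1), '.' pass, move left to (1,0)
Step 10: enter (1,0), '.' pass, move left to (1,-1)
Step 11: at (1,-1) — EXIT via left edge, pos 1

Answer: exits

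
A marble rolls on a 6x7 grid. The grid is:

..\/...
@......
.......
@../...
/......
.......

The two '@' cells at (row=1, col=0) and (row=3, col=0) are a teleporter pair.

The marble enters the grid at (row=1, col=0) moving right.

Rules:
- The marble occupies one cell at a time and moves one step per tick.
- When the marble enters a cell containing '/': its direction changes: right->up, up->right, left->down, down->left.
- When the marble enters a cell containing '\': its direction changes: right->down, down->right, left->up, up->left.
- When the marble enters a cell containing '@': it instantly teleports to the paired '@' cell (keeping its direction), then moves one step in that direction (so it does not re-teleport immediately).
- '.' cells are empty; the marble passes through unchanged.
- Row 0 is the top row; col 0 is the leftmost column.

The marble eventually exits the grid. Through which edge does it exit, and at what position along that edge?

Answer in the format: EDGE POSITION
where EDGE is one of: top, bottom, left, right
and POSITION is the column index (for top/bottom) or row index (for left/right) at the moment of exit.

Answer: right 0

Derivation:
Step 1: enter (1,0), '@' teleport (1,0)->(3,0), also enter (3,0), move right to (3,1)
Step 2: enter (3,1), '.' pass, move right to (3,2)
Step 3: enter (3,2), '.' pass, move right to (3,3)
Step 4: enter (3,3), '/' deflects right->up, move up to (2,3)
Step 5: enter (2,3), '.' pass, move up to (1,3)
Step 6: enter (1,3), '.' pass, move up to (0,3)
Step 7: enter (0,3), '/' deflects up->right, move right to (0,4)
Step 8: enter (0,4), '.' pass, move right to (0,5)
Step 9: enter (0,5), '.' pass, move right to (0,6)
Step 10: enter (0,6), '.' pass, move right to (0,7)
Step 11: at (0,7) — EXIT via right edge, pos 0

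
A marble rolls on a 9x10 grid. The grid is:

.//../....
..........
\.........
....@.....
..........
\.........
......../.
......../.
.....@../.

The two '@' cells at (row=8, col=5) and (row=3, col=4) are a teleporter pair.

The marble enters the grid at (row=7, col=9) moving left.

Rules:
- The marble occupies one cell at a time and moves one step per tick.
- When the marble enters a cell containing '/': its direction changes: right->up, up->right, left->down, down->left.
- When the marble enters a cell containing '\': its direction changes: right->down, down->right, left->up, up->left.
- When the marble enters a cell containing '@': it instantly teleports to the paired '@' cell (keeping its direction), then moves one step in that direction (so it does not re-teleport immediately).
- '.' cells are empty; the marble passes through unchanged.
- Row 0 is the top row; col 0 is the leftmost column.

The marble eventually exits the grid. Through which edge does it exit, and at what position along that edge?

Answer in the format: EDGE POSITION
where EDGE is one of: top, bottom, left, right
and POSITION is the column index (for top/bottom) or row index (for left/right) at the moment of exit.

Answer: left 3

Derivation:
Step 1: enter (7,9), '.' pass, move left to (7,8)
Step 2: enter (7,8), '/' deflects left->down, move down to (8,8)
Step 3: enter (8,8), '/' deflects down->left, move left to (8,7)
Step 4: enter (8,7), '.' pass, move left to (8,6)
Step 5: enter (8,6), '.' pass, move left to (8,5)
Step 6: enter (8,5), '@' teleport (8,5)->(3,4), also enter (3,4), move left to (3,3)
Step 7: enter (3,3), '.' pass, move left to (3,2)
Step 8: enter (3,2), '.' pass, move left to (3,1)
Step 9: enter (3,1), '.' pass, move left to (3,0)
Step 10: enter (3,0), '.' pass, move left to (3,-1)
Step 11: at (3,-1) — EXIT via left edge, pos 3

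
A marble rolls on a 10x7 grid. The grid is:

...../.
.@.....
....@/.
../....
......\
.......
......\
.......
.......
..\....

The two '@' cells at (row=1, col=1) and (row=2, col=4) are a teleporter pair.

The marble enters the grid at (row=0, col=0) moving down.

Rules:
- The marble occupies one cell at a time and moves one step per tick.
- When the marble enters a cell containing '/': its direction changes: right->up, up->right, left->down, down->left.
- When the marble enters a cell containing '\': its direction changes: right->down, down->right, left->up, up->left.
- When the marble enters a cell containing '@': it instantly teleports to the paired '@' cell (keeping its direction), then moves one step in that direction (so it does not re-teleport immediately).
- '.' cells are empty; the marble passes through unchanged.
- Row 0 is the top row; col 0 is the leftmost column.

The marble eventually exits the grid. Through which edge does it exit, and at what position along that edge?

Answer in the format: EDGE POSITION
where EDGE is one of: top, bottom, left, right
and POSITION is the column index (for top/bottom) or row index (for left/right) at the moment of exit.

Answer: bottom 0

Derivation:
Step 1: enter (0,0), '.' pass, move down to (1,0)
Step 2: enter (1,0), '.' pass, move down to (2,0)
Step 3: enter (2,0), '.' pass, move down to (3,0)
Step 4: enter (3,0), '.' pass, move down to (4,0)
Step 5: enter (4,0), '.' pass, move down to (5,0)
Step 6: enter (5,0), '.' pass, move down to (6,0)
Step 7: enter (6,0), '.' pass, move down to (7,0)
Step 8: enter (7,0), '.' pass, move down to (8,0)
Step 9: enter (8,0), '.' pass, move down to (9,0)
Step 10: enter (9,0), '.' pass, move down to (10,0)
Step 11: at (10,0) — EXIT via bottom edge, pos 0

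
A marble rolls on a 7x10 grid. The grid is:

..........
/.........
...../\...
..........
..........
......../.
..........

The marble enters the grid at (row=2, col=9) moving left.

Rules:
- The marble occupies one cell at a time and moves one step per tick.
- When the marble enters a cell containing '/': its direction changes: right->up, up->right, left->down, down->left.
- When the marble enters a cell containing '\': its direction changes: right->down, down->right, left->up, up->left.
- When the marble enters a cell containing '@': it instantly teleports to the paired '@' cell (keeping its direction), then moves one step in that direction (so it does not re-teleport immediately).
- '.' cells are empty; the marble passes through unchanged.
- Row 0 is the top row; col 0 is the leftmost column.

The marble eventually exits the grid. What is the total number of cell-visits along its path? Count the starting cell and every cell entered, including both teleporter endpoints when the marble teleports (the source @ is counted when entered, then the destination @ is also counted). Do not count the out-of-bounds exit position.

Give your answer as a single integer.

Answer: 6

Derivation:
Step 1: enter (2,9), '.' pass, move left to (2,8)
Step 2: enter (2,8), '.' pass, move left to (2,7)
Step 3: enter (2,7), '.' pass, move left to (2,6)
Step 4: enter (2,6), '\' deflects left->up, move up to (1,6)
Step 5: enter (1,6), '.' pass, move up to (0,6)
Step 6: enter (0,6), '.' pass, move up to (-1,6)
Step 7: at (-1,6) — EXIT via top edge, pos 6
Path length (cell visits): 6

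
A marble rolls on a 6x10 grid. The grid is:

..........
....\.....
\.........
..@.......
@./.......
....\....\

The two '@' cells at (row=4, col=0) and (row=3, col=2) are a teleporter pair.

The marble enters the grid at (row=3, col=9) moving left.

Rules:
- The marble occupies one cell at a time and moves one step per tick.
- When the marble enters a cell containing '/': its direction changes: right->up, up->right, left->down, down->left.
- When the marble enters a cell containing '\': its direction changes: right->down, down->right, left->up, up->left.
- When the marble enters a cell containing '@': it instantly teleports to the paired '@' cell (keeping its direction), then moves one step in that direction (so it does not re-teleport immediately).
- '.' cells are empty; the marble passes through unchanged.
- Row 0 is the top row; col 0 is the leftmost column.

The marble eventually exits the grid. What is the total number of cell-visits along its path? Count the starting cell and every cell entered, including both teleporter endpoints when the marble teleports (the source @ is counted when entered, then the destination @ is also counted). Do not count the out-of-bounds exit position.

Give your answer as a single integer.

Step 1: enter (3,9), '.' pass, move left to (3,8)
Step 2: enter (3,8), '.' pass, move left to (3,7)
Step 3: enter (3,7), '.' pass, move left to (3,6)
Step 4: enter (3,6), '.' pass, move left to (3,5)
Step 5: enter (3,5), '.' pass, move left to (3,4)
Step 6: enter (3,4), '.' pass, move left to (3,3)
Step 7: enter (3,3), '.' pass, move left to (3,2)
Step 8: enter (3,2), '@' teleport (3,2)->(4,0), also enter (4,0), move left to (4,-1)
Step 9: at (4,-1) — EXIT via left edge, pos 4
Path length (cell visits): 9

Answer: 9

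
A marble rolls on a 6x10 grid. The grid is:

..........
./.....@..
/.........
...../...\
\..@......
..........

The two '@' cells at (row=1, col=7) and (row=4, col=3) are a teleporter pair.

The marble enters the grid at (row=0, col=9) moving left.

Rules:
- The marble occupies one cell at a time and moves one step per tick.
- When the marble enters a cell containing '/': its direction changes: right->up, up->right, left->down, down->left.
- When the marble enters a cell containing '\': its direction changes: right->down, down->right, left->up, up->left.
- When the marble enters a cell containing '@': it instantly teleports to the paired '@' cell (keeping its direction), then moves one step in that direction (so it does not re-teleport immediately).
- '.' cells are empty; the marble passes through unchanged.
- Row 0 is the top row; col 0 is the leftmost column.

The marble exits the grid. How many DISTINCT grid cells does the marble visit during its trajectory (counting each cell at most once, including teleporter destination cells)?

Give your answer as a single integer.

Step 1: enter (0,9), '.' pass, move left to (0,8)
Step 2: enter (0,8), '.' pass, move left to (0,7)
Step 3: enter (0,7), '.' pass, move left to (0,6)
Step 4: enter (0,6), '.' pass, move left to (0,5)
Step 5: enter (0,5), '.' pass, move left to (0,4)
Step 6: enter (0,4), '.' pass, move left to (0,3)
Step 7: enter (0,3), '.' pass, move left to (0,2)
Step 8: enter (0,2), '.' pass, move left to (0,1)
Step 9: enter (0,1), '.' pass, move left to (0,0)
Step 10: enter (0,0), '.' pass, move left to (0,-1)
Step 11: at (0,-1) — EXIT via left edge, pos 0
Distinct cells visited: 10 (path length 10)

Answer: 10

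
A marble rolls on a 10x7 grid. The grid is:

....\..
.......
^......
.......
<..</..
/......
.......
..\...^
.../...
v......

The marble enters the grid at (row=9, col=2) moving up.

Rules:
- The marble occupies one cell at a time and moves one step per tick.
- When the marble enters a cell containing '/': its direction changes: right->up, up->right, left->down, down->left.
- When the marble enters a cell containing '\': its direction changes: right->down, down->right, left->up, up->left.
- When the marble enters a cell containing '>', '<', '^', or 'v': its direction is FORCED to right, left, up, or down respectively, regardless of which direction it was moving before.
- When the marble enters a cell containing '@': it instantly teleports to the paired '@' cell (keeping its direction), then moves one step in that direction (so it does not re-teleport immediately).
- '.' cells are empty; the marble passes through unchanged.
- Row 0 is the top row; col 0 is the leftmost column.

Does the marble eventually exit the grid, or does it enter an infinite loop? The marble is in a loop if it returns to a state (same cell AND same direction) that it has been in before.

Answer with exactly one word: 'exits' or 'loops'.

Answer: exits

Derivation:
Step 1: enter (9,2), '.' pass, move up to (8,2)
Step 2: enter (8,2), '.' pass, move up to (7,2)
Step 3: enter (7,2), '\' deflects up->left, move left to (7,1)
Step 4: enter (7,1), '.' pass, move left to (7,0)
Step 5: enter (7,0), '.' pass, move left to (7,-1)
Step 6: at (7,-1) — EXIT via left edge, pos 7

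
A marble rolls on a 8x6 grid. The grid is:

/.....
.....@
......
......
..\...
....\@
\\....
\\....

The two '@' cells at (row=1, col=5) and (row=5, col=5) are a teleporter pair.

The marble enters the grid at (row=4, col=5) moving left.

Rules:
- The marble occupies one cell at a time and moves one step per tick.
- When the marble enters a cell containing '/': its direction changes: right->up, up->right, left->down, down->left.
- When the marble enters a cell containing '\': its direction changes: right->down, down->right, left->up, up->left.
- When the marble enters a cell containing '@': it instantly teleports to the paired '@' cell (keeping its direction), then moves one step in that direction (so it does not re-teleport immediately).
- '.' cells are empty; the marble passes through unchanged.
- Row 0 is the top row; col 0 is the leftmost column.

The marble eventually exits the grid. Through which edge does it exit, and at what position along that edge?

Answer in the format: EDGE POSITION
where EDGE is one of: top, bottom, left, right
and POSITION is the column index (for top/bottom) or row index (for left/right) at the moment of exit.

Step 1: enter (4,5), '.' pass, move left to (4,4)
Step 2: enter (4,4), '.' pass, move left to (4,3)
Step 3: enter (4,3), '.' pass, move left to (4,2)
Step 4: enter (4,2), '\' deflects left->up, move up to (3,2)
Step 5: enter (3,2), '.' pass, move up to (2,2)
Step 6: enter (2,2), '.' pass, move up to (1,2)
Step 7: enter (1,2), '.' pass, move up to (0,2)
Step 8: enter (0,2), '.' pass, move up to (-1,2)
Step 9: at (-1,2) — EXIT via top edge, pos 2

Answer: top 2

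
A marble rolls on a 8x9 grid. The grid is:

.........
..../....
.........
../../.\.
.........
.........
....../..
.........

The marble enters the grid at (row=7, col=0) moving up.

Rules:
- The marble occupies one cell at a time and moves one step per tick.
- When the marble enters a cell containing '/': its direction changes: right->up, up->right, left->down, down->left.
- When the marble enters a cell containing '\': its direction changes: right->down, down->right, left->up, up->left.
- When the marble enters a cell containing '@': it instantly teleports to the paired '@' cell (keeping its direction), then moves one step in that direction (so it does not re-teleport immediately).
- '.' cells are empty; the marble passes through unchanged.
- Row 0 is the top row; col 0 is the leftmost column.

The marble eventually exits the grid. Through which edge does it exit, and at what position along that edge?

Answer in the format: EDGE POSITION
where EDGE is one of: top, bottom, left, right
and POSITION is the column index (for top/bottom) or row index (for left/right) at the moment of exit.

Step 1: enter (7,0), '.' pass, move up to (6,0)
Step 2: enter (6,0), '.' pass, move up to (5,0)
Step 3: enter (5,0), '.' pass, move up to (4,0)
Step 4: enter (4,0), '.' pass, move up to (3,0)
Step 5: enter (3,0), '.' pass, move up to (2,0)
Step 6: enter (2,0), '.' pass, move up to (1,0)
Step 7: enter (1,0), '.' pass, move up to (0,0)
Step 8: enter (0,0), '.' pass, move up to (-1,0)
Step 9: at (-1,0) — EXIT via top edge, pos 0

Answer: top 0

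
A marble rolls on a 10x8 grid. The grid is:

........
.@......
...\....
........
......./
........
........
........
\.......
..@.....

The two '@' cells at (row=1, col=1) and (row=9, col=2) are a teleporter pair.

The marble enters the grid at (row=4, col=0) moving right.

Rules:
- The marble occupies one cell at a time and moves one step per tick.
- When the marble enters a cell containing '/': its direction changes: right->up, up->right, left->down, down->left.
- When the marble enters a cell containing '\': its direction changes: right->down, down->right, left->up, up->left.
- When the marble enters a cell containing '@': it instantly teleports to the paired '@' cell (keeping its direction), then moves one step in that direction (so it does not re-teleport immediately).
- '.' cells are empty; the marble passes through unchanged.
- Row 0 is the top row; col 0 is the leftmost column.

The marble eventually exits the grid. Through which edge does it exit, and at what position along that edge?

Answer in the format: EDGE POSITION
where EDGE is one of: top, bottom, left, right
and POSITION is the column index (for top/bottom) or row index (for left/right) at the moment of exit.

Answer: top 7

Derivation:
Step 1: enter (4,0), '.' pass, move right to (4,1)
Step 2: enter (4,1), '.' pass, move right to (4,2)
Step 3: enter (4,2), '.' pass, move right to (4,3)
Step 4: enter (4,3), '.' pass, move right to (4,4)
Step 5: enter (4,4), '.' pass, move right to (4,5)
Step 6: enter (4,5), '.' pass, move right to (4,6)
Step 7: enter (4,6), '.' pass, move right to (4,7)
Step 8: enter (4,7), '/' deflects right->up, move up to (3,7)
Step 9: enter (3,7), '.' pass, move up to (2,7)
Step 10: enter (2,7), '.' pass, move up to (1,7)
Step 11: enter (1,7), '.' pass, move up to (0,7)
Step 12: enter (0,7), '.' pass, move up to (-1,7)
Step 13: at (-1,7) — EXIT via top edge, pos 7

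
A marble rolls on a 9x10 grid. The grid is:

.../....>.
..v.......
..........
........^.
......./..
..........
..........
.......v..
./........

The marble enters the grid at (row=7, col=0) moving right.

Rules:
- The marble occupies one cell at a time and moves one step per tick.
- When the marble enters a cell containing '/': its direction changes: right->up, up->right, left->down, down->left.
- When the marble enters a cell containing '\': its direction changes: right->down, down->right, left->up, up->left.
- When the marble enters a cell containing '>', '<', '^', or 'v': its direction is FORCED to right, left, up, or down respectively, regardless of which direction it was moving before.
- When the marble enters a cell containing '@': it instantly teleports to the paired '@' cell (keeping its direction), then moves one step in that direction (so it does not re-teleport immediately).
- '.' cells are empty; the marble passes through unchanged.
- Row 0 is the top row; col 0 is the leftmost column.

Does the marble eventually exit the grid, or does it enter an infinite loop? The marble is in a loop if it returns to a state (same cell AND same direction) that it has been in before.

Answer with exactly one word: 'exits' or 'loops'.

Answer: exits

Derivation:
Step 1: enter (7,0), '.' pass, move right to (7,1)
Step 2: enter (7,1), '.' pass, move right to (7,2)
Step 3: enter (7,2), '.' pass, move right to (7,3)
Step 4: enter (7,3), '.' pass, move right to (7,4)
Step 5: enter (7,4), '.' pass, move right to (7,5)
Step 6: enter (7,5), '.' pass, move right to (7,6)
Step 7: enter (7,6), '.' pass, move right to (7,7)
Step 8: enter (7,7), 'v' forces right->down, move down to (8,7)
Step 9: enter (8,7), '.' pass, move down to (9,7)
Step 10: at (9,7) — EXIT via bottom edge, pos 7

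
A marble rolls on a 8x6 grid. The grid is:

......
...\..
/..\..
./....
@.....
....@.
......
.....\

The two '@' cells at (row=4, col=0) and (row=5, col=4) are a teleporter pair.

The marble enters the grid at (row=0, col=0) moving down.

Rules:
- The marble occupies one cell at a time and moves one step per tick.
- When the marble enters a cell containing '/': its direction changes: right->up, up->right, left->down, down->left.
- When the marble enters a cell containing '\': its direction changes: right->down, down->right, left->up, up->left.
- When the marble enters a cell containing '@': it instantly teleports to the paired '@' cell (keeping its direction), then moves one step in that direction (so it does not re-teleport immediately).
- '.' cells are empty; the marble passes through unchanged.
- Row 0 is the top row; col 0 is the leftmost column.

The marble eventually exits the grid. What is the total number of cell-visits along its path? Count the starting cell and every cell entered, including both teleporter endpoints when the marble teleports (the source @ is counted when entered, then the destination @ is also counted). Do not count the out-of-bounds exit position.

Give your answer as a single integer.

Step 1: enter (0,0), '.' pass, move down to (1,0)
Step 2: enter (1,0), '.' pass, move down to (2,0)
Step 3: enter (2,0), '/' deflects down->left, move left to (2,-1)
Step 4: at (2,-1) — EXIT via left edge, pos 2
Path length (cell visits): 3

Answer: 3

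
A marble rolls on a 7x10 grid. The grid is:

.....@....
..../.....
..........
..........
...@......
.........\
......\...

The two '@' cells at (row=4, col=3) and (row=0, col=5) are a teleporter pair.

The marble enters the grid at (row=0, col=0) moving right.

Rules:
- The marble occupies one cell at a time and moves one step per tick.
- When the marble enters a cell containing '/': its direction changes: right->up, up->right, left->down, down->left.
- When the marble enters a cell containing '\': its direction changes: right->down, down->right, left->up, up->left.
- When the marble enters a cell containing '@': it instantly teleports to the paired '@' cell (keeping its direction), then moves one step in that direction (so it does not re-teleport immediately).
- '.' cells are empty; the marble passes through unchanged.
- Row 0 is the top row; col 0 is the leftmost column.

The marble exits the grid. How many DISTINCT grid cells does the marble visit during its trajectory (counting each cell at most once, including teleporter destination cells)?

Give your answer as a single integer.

Step 1: enter (0,0), '.' pass, move right to (0,1)
Step 2: enter (0,1), '.' pass, move right to (0,2)
Step 3: enter (0,2), '.' pass, move right to (0,3)
Step 4: enter (0,3), '.' pass, move right to (0,4)
Step 5: enter (0,4), '.' pass, move right to (0,5)
Step 6: enter (0,5), '@' teleport (0,5)->(4,3), also enter (4,3), move right to (4,4)
Step 7: enter (4,4), '.' pass, move right to (4,5)
Step 8: enter (4,5), '.' pass, move right to (4,6)
Step 9: enter (4,6), '.' pass, move right to (4,7)
Step 10: enter (4,7), '.' pass, move right to (4,8)
Step 11: enter (4,8), '.' pass, move right to (4,9)
Step 12: enter (4,9), '.' pass, move right to (4,10)
Step 13: at (4,10) — EXIT via right edge, pos 4
Distinct cells visited: 13 (path length 13)

Answer: 13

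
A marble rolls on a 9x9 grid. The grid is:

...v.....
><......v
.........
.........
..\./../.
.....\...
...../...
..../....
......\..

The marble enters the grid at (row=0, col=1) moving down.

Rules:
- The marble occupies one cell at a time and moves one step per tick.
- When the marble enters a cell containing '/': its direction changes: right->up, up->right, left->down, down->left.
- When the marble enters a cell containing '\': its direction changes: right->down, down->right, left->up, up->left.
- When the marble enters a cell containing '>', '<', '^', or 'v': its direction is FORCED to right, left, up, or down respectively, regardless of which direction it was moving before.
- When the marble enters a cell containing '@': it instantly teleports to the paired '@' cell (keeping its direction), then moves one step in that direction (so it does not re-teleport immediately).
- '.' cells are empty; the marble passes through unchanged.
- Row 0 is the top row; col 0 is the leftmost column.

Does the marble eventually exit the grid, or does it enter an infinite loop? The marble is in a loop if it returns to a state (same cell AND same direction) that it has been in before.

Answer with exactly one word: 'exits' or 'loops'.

Answer: loops

Derivation:
Step 1: enter (0,1), '.' pass, move down to (1,1)
Step 2: enter (1,1), '<' forces down->left, move left to (1,0)
Step 3: enter (1,0), '>' forces left->right, move right to (1,1)
Step 4: enter (1,1), '<' forces right->left, move left to (1,0)
Step 5: at (1,0) dir=left — LOOP DETECTED (seen before)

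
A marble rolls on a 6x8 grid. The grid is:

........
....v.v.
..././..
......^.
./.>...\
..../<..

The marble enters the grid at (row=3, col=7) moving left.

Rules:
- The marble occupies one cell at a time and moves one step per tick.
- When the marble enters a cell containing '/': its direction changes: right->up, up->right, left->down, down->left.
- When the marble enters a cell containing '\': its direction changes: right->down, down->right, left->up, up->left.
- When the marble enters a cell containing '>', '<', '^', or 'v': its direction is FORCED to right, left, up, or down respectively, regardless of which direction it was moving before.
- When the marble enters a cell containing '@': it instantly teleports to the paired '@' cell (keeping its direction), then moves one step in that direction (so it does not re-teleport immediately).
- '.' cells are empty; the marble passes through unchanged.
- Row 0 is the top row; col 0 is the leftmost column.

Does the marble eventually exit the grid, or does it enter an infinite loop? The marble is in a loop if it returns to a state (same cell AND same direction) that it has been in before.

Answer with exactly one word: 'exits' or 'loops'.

Answer: loops

Derivation:
Step 1: enter (3,7), '.' pass, move left to (3,6)
Step 2: enter (3,6), '^' forces left->up, move up to (2,6)
Step 3: enter (2,6), '.' pass, move up to (1,6)
Step 4: enter (1,6), 'v' forces up->down, move down to (2,6)
Step 5: enter (2,6), '.' pass, move down to (3,6)
Step 6: enter (3,6), '^' forces down->up, move up to (2,6)
Step 7: at (2,6) dir=up — LOOP DETECTED (seen before)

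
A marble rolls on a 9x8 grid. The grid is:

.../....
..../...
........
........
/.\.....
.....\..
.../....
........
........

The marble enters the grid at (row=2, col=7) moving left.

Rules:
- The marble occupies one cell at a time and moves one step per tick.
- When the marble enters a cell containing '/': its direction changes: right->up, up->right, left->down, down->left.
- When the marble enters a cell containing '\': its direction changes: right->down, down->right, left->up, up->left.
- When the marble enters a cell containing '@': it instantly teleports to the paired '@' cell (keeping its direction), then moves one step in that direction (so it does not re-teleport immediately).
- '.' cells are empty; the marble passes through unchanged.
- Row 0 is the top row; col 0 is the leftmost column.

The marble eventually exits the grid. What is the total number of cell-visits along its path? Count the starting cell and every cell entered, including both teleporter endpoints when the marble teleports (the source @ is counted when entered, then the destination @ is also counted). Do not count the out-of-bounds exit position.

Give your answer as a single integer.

Answer: 8

Derivation:
Step 1: enter (2,7), '.' pass, move left to (2,6)
Step 2: enter (2,6), '.' pass, move left to (2,5)
Step 3: enter (2,5), '.' pass, move left to (2,4)
Step 4: enter (2,4), '.' pass, move left to (2,3)
Step 5: enter (2,3), '.' pass, move left to (2,2)
Step 6: enter (2,2), '.' pass, move left to (2,1)
Step 7: enter (2,1), '.' pass, move left to (2,0)
Step 8: enter (2,0), '.' pass, move left to (2,-1)
Step 9: at (2,-1) — EXIT via left edge, pos 2
Path length (cell visits): 8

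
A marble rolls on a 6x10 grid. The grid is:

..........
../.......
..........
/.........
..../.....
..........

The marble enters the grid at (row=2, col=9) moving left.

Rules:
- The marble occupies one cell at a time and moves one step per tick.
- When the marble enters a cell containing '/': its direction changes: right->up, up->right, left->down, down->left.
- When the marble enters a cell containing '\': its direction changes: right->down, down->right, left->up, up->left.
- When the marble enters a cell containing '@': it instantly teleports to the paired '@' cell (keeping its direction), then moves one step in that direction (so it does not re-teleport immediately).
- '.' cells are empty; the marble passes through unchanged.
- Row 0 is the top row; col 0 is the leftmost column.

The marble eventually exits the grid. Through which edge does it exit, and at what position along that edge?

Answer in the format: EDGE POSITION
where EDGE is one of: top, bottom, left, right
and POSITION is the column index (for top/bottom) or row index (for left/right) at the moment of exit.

Step 1: enter (2,9), '.' pass, move left to (2,8)
Step 2: enter (2,8), '.' pass, move left to (2,7)
Step 3: enter (2,7), '.' pass, move left to (2,6)
Step 4: enter (2,6), '.' pass, move left to (2,5)
Step 5: enter (2,5), '.' pass, move left to (2,4)
Step 6: enter (2,4), '.' pass, move left to (2,3)
Step 7: enter (2,3), '.' pass, move left to (2,2)
Step 8: enter (2,2), '.' pass, move left to (2,1)
Step 9: enter (2,1), '.' pass, move left to (2,0)
Step 10: enter (2,0), '.' pass, move left to (2,-1)
Step 11: at (2,-1) — EXIT via left edge, pos 2

Answer: left 2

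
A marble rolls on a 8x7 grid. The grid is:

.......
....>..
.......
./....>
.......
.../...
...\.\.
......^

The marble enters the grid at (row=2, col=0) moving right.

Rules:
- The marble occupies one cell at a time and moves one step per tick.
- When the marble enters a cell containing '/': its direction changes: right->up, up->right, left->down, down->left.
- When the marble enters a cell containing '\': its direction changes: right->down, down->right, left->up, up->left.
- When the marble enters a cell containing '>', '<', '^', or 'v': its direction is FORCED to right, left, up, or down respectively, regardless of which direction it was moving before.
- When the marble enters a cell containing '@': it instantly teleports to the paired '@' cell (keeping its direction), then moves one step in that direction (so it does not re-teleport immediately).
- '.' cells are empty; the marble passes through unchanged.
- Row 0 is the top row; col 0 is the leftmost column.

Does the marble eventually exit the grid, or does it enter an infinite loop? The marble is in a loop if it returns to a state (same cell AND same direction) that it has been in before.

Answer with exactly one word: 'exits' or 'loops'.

Step 1: enter (2,0), '.' pass, move right to (2,1)
Step 2: enter (2,1), '.' pass, move right to (2,2)
Step 3: enter (2,2), '.' pass, move right to (2,3)
Step 4: enter (2,3), '.' pass, move right to (2,4)
Step 5: enter (2,4), '.' pass, move right to (2,5)
Step 6: enter (2,5), '.' pass, move right to (2,6)
Step 7: enter (2,6), '.' pass, move right to (2,7)
Step 8: at (2,7) — EXIT via right edge, pos 2

Answer: exits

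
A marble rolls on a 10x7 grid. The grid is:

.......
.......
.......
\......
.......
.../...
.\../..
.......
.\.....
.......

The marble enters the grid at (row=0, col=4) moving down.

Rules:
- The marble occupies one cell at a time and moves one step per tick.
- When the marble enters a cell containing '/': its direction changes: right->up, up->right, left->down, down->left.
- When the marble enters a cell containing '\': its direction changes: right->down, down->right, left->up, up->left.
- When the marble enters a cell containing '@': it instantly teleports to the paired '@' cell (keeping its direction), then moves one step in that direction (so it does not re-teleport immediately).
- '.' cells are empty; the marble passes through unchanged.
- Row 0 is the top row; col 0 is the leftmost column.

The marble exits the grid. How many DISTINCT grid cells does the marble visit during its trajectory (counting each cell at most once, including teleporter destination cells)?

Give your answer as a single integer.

Answer: 16

Derivation:
Step 1: enter (0,4), '.' pass, move down to (1,4)
Step 2: enter (1,4), '.' pass, move down to (2,4)
Step 3: enter (2,4), '.' pass, move down to (3,4)
Step 4: enter (3,4), '.' pass, move down to (4,4)
Step 5: enter (4,4), '.' pass, move down to (5,4)
Step 6: enter (5,4), '.' pass, move down to (6,4)
Step 7: enter (6,4), '/' deflects down->left, move left to (6,3)
Step 8: enter (6,3), '.' pass, move left to (6,2)
Step 9: enter (6,2), '.' pass, move left to (6,1)
Step 10: enter (6,1), '\' deflects left->up, move up to (5,1)
Step 11: enter (5,1), '.' pass, move up to (4,1)
Step 12: enter (4,1), '.' pass, move up to (3,1)
Step 13: enter (3,1), '.' pass, move up to (2,1)
Step 14: enter (2,1), '.' pass, move up to (1,1)
Step 15: enter (1,1), '.' pass, move up to (0,1)
Step 16: enter (0,1), '.' pass, move up to (-1,1)
Step 17: at (-1,1) — EXIT via top edge, pos 1
Distinct cells visited: 16 (path length 16)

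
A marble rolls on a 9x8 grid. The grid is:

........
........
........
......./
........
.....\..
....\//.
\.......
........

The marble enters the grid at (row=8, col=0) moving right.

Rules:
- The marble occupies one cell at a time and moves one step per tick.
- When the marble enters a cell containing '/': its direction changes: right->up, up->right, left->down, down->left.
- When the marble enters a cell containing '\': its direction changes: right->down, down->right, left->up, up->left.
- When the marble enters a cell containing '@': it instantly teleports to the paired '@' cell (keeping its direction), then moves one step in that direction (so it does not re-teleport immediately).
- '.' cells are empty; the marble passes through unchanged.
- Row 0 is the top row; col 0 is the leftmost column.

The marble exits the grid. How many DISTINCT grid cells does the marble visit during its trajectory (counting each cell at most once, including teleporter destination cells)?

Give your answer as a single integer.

Step 1: enter (8,0), '.' pass, move right to (8,1)
Step 2: enter (8,1), '.' pass, move right to (8,2)
Step 3: enter (8,2), '.' pass, move right to (8,3)
Step 4: enter (8,3), '.' pass, move right to (8,4)
Step 5: enter (8,4), '.' pass, move right to (8,5)
Step 6: enter (8,5), '.' pass, move right to (8,6)
Step 7: enter (8,6), '.' pass, move right to (8,7)
Step 8: enter (8,7), '.' pass, move right to (8,8)
Step 9: at (8,8) — EXIT via right edge, pos 8
Distinct cells visited: 8 (path length 8)

Answer: 8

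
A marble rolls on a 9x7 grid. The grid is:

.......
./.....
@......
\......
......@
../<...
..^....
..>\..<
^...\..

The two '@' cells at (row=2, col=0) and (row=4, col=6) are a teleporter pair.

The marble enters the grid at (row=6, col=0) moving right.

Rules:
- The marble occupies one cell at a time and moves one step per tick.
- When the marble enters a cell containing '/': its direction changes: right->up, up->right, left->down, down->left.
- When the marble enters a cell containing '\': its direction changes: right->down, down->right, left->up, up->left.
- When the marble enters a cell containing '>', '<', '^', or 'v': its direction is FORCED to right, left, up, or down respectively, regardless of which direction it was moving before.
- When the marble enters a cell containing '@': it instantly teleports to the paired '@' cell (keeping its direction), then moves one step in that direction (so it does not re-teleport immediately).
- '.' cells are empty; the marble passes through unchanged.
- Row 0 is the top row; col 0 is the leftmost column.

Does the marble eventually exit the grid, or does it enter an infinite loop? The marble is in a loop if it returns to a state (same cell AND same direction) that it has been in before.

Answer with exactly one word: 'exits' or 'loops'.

Answer: loops

Derivation:
Step 1: enter (6,0), '.' pass, move right to (6,1)
Step 2: enter (6,1), '.' pass, move right to (6,2)
Step 3: enter (6,2), '^' forces right->up, move up to (5,2)
Step 4: enter (5,2), '/' deflects up->right, move right to (5,3)
Step 5: enter (5,3), '<' forces right->left, move left to (5,2)
Step 6: enter (5,2), '/' deflects left->down, move down to (6,2)
Step 7: enter (6,2), '^' forces down->up, move up to (5,2)
Step 8: at (5,2) dir=up — LOOP DETECTED (seen before)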